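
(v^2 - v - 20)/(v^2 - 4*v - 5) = (v + 4)/(v + 1)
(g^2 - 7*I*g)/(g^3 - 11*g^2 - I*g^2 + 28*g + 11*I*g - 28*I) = g*(g - 7*I)/(g^3 - g^2*(11 + I) + g*(28 + 11*I) - 28*I)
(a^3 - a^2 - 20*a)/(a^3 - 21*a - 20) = a/(a + 1)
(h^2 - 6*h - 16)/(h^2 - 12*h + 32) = (h + 2)/(h - 4)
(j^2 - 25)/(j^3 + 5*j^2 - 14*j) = (j^2 - 25)/(j*(j^2 + 5*j - 14))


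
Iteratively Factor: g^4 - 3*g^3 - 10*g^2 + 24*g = (g - 4)*(g^3 + g^2 - 6*g) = (g - 4)*(g + 3)*(g^2 - 2*g) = (g - 4)*(g - 2)*(g + 3)*(g)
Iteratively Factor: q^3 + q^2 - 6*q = (q + 3)*(q^2 - 2*q) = q*(q + 3)*(q - 2)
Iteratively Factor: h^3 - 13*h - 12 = (h - 4)*(h^2 + 4*h + 3) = (h - 4)*(h + 1)*(h + 3)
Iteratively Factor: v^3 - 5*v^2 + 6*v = (v)*(v^2 - 5*v + 6) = v*(v - 3)*(v - 2)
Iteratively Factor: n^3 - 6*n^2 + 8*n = (n - 2)*(n^2 - 4*n) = (n - 4)*(n - 2)*(n)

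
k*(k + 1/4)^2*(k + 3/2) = k^4 + 2*k^3 + 13*k^2/16 + 3*k/32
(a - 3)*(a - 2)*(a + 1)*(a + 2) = a^4 - 2*a^3 - 7*a^2 + 8*a + 12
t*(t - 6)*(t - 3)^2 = t^4 - 12*t^3 + 45*t^2 - 54*t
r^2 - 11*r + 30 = (r - 6)*(r - 5)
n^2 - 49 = (n - 7)*(n + 7)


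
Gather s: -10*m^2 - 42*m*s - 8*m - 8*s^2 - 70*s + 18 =-10*m^2 - 8*m - 8*s^2 + s*(-42*m - 70) + 18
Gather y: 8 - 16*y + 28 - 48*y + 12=48 - 64*y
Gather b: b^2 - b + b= b^2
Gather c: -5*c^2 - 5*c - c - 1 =-5*c^2 - 6*c - 1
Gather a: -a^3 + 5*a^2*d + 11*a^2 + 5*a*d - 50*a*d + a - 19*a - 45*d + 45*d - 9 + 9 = -a^3 + a^2*(5*d + 11) + a*(-45*d - 18)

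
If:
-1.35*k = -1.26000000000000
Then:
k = 0.93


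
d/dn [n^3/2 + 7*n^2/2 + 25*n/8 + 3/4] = 3*n^2/2 + 7*n + 25/8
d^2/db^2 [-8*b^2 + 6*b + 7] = -16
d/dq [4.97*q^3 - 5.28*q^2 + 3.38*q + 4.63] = 14.91*q^2 - 10.56*q + 3.38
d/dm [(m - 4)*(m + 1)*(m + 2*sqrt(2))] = 3*m^2 - 6*m + 4*sqrt(2)*m - 6*sqrt(2) - 4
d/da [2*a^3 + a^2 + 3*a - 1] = 6*a^2 + 2*a + 3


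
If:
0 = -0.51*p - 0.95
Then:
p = -1.86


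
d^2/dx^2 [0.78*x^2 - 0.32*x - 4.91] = 1.56000000000000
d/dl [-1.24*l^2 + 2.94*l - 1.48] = 2.94 - 2.48*l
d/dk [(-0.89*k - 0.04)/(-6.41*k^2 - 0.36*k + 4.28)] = (5.7049*k^2 + 0.3204*k - (0.89*k + 0.04)*(12.82*k + 0.36) - 3.8092)/(6.41*k^2 + 0.36*k - 4.28)^2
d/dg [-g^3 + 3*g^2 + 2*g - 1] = -3*g^2 + 6*g + 2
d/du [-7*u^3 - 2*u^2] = u*(-21*u - 4)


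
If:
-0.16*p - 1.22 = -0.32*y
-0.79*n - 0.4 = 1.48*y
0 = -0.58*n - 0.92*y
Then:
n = 2.80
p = -11.15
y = -1.76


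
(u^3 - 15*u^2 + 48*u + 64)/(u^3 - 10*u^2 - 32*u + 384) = (u + 1)/(u + 6)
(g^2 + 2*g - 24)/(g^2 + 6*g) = (g - 4)/g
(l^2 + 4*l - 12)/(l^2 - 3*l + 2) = (l + 6)/(l - 1)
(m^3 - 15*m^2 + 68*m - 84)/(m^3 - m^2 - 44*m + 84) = (m - 7)/(m + 7)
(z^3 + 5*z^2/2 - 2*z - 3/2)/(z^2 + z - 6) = (2*z^2 - z - 1)/(2*(z - 2))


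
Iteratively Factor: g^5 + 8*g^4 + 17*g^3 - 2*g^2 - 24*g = (g + 3)*(g^4 + 5*g^3 + 2*g^2 - 8*g) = g*(g + 3)*(g^3 + 5*g^2 + 2*g - 8) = g*(g - 1)*(g + 3)*(g^2 + 6*g + 8) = g*(g - 1)*(g + 2)*(g + 3)*(g + 4)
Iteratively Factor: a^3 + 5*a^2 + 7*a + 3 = (a + 3)*(a^2 + 2*a + 1) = (a + 1)*(a + 3)*(a + 1)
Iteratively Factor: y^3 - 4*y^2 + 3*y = (y - 1)*(y^2 - 3*y) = (y - 3)*(y - 1)*(y)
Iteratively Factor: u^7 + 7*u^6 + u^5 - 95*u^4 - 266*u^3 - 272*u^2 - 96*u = (u + 1)*(u^6 + 6*u^5 - 5*u^4 - 90*u^3 - 176*u^2 - 96*u) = (u + 1)*(u + 2)*(u^5 + 4*u^4 - 13*u^3 - 64*u^2 - 48*u) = (u + 1)*(u + 2)*(u + 3)*(u^4 + u^3 - 16*u^2 - 16*u) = (u + 1)^2*(u + 2)*(u + 3)*(u^3 - 16*u) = u*(u + 1)^2*(u + 2)*(u + 3)*(u^2 - 16) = u*(u + 1)^2*(u + 2)*(u + 3)*(u + 4)*(u - 4)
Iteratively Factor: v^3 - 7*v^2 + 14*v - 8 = (v - 1)*(v^2 - 6*v + 8) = (v - 2)*(v - 1)*(v - 4)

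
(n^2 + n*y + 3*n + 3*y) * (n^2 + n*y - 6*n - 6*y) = n^4 + 2*n^3*y - 3*n^3 + n^2*y^2 - 6*n^2*y - 18*n^2 - 3*n*y^2 - 36*n*y - 18*y^2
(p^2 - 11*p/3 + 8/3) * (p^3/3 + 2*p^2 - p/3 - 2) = p^5/3 + 7*p^4/9 - 61*p^3/9 + 41*p^2/9 + 58*p/9 - 16/3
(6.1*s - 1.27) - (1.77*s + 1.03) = 4.33*s - 2.3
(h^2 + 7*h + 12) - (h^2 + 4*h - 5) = 3*h + 17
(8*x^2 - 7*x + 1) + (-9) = 8*x^2 - 7*x - 8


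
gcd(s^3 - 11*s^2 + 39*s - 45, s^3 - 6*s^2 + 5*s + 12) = s - 3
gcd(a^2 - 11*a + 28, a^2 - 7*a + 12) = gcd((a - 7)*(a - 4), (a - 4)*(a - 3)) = a - 4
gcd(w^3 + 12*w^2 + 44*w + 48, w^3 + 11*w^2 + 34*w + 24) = w^2 + 10*w + 24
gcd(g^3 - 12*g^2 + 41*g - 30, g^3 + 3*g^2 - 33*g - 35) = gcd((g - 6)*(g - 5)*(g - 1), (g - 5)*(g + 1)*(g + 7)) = g - 5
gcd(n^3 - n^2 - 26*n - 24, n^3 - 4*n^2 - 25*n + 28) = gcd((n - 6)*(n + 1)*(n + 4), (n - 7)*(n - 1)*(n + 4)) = n + 4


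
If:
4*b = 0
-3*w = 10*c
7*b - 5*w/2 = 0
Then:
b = 0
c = 0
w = 0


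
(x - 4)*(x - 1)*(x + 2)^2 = x^4 - x^3 - 12*x^2 - 4*x + 16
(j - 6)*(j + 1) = j^2 - 5*j - 6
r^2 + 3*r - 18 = (r - 3)*(r + 6)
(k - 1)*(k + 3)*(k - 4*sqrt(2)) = k^3 - 4*sqrt(2)*k^2 + 2*k^2 - 8*sqrt(2)*k - 3*k + 12*sqrt(2)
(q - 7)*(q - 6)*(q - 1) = q^3 - 14*q^2 + 55*q - 42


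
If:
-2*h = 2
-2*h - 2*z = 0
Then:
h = -1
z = 1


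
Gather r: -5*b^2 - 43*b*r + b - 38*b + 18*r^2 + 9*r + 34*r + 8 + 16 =-5*b^2 - 37*b + 18*r^2 + r*(43 - 43*b) + 24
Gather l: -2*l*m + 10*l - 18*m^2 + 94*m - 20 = l*(10 - 2*m) - 18*m^2 + 94*m - 20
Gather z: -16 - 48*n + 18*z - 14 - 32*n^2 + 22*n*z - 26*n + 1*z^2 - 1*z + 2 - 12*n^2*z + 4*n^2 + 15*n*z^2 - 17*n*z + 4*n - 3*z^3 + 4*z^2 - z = -28*n^2 - 70*n - 3*z^3 + z^2*(15*n + 5) + z*(-12*n^2 + 5*n + 16) - 28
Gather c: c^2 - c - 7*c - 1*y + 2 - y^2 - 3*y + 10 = c^2 - 8*c - y^2 - 4*y + 12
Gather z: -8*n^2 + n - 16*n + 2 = -8*n^2 - 15*n + 2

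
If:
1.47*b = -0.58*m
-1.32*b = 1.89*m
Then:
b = 0.00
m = 0.00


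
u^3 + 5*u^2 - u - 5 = (u - 1)*(u + 1)*(u + 5)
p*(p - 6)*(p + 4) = p^3 - 2*p^2 - 24*p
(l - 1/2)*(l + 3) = l^2 + 5*l/2 - 3/2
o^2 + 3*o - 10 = (o - 2)*(o + 5)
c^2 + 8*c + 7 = (c + 1)*(c + 7)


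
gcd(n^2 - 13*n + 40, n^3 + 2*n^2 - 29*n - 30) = n - 5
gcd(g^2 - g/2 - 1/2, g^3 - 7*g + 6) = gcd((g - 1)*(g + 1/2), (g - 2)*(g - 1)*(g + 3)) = g - 1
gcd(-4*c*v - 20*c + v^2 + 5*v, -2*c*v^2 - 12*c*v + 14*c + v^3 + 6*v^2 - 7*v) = 1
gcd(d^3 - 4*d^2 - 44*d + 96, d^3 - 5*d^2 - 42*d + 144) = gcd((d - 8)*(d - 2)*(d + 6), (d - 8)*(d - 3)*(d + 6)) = d^2 - 2*d - 48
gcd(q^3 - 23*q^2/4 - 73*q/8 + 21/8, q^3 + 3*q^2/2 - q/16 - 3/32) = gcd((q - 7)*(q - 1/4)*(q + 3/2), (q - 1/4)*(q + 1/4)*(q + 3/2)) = q^2 + 5*q/4 - 3/8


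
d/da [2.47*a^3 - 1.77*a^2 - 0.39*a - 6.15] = 7.41*a^2 - 3.54*a - 0.39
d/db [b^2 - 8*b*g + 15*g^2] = 2*b - 8*g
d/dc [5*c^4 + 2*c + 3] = 20*c^3 + 2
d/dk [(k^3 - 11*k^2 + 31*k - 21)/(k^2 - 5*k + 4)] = (k^2 - 8*k + 19)/(k^2 - 8*k + 16)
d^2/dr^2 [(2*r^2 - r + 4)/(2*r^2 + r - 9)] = 2*(-8*r^3 + 156*r^2 - 30*r + 229)/(8*r^6 + 12*r^5 - 102*r^4 - 107*r^3 + 459*r^2 + 243*r - 729)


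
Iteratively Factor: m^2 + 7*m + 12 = (m + 3)*(m + 4)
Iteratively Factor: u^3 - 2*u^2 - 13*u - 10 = (u + 2)*(u^2 - 4*u - 5) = (u - 5)*(u + 2)*(u + 1)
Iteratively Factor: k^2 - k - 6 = (k + 2)*(k - 3)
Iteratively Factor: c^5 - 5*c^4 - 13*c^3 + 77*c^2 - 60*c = (c - 5)*(c^4 - 13*c^2 + 12*c) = (c - 5)*(c + 4)*(c^3 - 4*c^2 + 3*c) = c*(c - 5)*(c + 4)*(c^2 - 4*c + 3) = c*(c - 5)*(c - 1)*(c + 4)*(c - 3)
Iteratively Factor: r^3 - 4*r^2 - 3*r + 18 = (r + 2)*(r^2 - 6*r + 9) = (r - 3)*(r + 2)*(r - 3)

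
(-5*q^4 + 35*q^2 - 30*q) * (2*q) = -10*q^5 + 70*q^3 - 60*q^2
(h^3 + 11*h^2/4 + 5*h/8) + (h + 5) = h^3 + 11*h^2/4 + 13*h/8 + 5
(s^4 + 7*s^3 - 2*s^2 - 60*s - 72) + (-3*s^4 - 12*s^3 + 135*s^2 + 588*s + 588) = -2*s^4 - 5*s^3 + 133*s^2 + 528*s + 516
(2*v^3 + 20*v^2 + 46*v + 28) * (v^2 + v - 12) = 2*v^5 + 22*v^4 + 42*v^3 - 166*v^2 - 524*v - 336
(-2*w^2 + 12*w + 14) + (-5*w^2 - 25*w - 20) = -7*w^2 - 13*w - 6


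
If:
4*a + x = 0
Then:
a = -x/4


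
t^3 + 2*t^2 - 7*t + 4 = (t - 1)^2*(t + 4)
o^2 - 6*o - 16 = (o - 8)*(o + 2)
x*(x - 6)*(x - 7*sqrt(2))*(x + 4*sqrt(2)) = x^4 - 6*x^3 - 3*sqrt(2)*x^3 - 56*x^2 + 18*sqrt(2)*x^2 + 336*x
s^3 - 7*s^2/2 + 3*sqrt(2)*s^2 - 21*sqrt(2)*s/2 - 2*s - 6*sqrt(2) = (s - 4)*(s + 1/2)*(s + 3*sqrt(2))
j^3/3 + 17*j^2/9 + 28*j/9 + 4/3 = (j/3 + 1)*(j + 2/3)*(j + 2)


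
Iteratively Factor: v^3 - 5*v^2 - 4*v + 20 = (v + 2)*(v^2 - 7*v + 10) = (v - 5)*(v + 2)*(v - 2)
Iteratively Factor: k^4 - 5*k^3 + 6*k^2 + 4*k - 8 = (k + 1)*(k^3 - 6*k^2 + 12*k - 8) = (k - 2)*(k + 1)*(k^2 - 4*k + 4) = (k - 2)^2*(k + 1)*(k - 2)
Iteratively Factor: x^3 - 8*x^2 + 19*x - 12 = (x - 1)*(x^2 - 7*x + 12) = (x - 3)*(x - 1)*(x - 4)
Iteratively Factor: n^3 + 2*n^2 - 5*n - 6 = (n + 3)*(n^2 - n - 2) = (n + 1)*(n + 3)*(n - 2)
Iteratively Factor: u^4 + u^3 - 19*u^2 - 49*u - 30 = (u - 5)*(u^3 + 6*u^2 + 11*u + 6) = (u - 5)*(u + 2)*(u^2 + 4*u + 3) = (u - 5)*(u + 1)*(u + 2)*(u + 3)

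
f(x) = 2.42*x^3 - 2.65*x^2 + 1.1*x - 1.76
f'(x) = 7.26*x^2 - 5.3*x + 1.1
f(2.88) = 37.24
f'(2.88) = 46.05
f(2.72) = 30.33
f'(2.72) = 40.40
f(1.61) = 3.24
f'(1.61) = 11.39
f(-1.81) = -26.78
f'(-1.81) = 34.48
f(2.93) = 39.59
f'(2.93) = 47.90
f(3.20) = 53.92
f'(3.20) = 58.48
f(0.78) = -1.37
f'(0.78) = 1.38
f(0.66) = -1.49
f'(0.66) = 0.76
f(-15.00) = -8782.01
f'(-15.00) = 1714.10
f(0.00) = -1.76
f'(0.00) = 1.10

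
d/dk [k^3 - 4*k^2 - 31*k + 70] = 3*k^2 - 8*k - 31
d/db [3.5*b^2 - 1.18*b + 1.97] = 7.0*b - 1.18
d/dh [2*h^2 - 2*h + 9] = 4*h - 2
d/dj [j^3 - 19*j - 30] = 3*j^2 - 19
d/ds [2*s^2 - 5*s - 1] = 4*s - 5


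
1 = 1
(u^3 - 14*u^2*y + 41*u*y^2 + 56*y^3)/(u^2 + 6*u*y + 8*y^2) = (u^3 - 14*u^2*y + 41*u*y^2 + 56*y^3)/(u^2 + 6*u*y + 8*y^2)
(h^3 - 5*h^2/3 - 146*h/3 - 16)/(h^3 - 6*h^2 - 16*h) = (h^2 + 19*h/3 + 2)/(h*(h + 2))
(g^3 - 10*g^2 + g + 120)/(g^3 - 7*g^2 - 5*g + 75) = (g - 8)/(g - 5)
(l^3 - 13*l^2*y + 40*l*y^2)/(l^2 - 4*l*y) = (l^2 - 13*l*y + 40*y^2)/(l - 4*y)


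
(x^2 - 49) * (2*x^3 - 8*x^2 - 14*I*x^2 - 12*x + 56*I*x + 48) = 2*x^5 - 8*x^4 - 14*I*x^4 - 110*x^3 + 56*I*x^3 + 440*x^2 + 686*I*x^2 + 588*x - 2744*I*x - 2352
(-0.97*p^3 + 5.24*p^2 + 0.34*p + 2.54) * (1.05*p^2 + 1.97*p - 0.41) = -1.0185*p^5 + 3.5911*p^4 + 11.0775*p^3 + 1.1884*p^2 + 4.8644*p - 1.0414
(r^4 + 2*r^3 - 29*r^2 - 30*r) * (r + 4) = r^5 + 6*r^4 - 21*r^3 - 146*r^2 - 120*r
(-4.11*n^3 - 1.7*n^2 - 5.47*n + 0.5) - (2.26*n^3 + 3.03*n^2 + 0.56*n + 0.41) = -6.37*n^3 - 4.73*n^2 - 6.03*n + 0.09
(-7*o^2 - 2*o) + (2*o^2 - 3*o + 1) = -5*o^2 - 5*o + 1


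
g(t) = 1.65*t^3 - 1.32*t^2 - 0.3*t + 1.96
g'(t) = 4.95*t^2 - 2.64*t - 0.3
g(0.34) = 1.77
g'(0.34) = -0.63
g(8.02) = 765.80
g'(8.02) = 296.91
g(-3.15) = -61.76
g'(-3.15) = 57.13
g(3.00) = 33.73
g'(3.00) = 36.33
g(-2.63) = -36.40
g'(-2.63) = 40.88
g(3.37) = 49.11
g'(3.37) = 47.02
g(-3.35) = -73.88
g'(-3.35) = 64.10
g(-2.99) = -53.05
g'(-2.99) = 51.85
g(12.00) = 2659.48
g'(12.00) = 680.82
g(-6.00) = -400.16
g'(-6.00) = 193.74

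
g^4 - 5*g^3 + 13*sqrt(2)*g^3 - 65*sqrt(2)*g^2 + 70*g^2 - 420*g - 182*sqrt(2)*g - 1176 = (g - 7)*(g + 2)*(g + 6*sqrt(2))*(g + 7*sqrt(2))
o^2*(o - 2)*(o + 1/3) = o^4 - 5*o^3/3 - 2*o^2/3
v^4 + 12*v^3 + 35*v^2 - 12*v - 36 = (v - 1)*(v + 1)*(v + 6)^2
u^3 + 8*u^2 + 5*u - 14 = (u - 1)*(u + 2)*(u + 7)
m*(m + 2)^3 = m^4 + 6*m^3 + 12*m^2 + 8*m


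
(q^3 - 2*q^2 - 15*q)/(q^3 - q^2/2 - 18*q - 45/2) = 2*q/(2*q + 3)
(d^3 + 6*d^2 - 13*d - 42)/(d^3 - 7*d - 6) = (d + 7)/(d + 1)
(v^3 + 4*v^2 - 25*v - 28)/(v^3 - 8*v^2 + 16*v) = (v^2 + 8*v + 7)/(v*(v - 4))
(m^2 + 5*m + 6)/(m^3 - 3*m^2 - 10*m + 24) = (m + 2)/(m^2 - 6*m + 8)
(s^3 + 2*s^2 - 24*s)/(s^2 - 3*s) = (s^2 + 2*s - 24)/(s - 3)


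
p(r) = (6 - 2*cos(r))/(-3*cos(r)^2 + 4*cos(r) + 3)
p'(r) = (6 - 2*cos(r))*(-6*sin(r)*cos(r) + 4*sin(r))/(-3*cos(r)^2 + 4*cos(r) + 3)^2 + 2*sin(r)/(-3*cos(r)^2 + 4*cos(r) + 3) = 6*(cos(r)^2 - 6*cos(r) + 5)*sin(r)/(3*sin(r)^2 + 4*cos(r))^2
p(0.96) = 1.13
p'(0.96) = 0.50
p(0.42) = 1.01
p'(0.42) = 0.05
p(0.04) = 1.00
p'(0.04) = 0.00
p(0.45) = 1.01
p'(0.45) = 0.06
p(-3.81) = -3.81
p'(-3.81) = 9.72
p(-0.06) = 1.00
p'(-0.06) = -0.00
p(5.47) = 1.07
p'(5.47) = -0.31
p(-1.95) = 6.08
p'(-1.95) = -33.40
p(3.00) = -2.05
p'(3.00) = 0.66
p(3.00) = -2.05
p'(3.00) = 0.66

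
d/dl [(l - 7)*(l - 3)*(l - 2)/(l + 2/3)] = 6*(3*l^3 - 15*l^2 - 24*l + 104)/(9*l^2 + 12*l + 4)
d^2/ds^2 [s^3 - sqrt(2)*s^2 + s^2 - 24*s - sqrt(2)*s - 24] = 6*s - 2*sqrt(2) + 2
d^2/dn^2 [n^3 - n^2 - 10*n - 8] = 6*n - 2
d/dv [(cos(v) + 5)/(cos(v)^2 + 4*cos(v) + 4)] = (cos(v) + 8)*sin(v)/(cos(v) + 2)^3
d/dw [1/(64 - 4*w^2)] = w/(2*(w^2 - 16)^2)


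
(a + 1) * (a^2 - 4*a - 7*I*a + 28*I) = a^3 - 3*a^2 - 7*I*a^2 - 4*a + 21*I*a + 28*I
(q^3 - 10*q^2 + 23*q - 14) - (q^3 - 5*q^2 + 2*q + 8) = -5*q^2 + 21*q - 22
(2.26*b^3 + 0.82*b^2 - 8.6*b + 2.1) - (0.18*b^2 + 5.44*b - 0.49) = 2.26*b^3 + 0.64*b^2 - 14.04*b + 2.59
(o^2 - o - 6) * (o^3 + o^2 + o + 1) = o^5 - 6*o^3 - 6*o^2 - 7*o - 6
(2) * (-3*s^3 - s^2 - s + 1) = -6*s^3 - 2*s^2 - 2*s + 2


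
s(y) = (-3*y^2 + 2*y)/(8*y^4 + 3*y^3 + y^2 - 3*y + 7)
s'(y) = (2 - 6*y)/(8*y^4 + 3*y^3 + y^2 - 3*y + 7) + (-3*y^2 + 2*y)*(-32*y^3 - 9*y^2 - 2*y + 3)/(8*y^4 + 3*y^3 + y^2 - 3*y + 7)^2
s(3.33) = -0.02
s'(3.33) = 0.01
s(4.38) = -0.02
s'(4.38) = 0.01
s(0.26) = 0.05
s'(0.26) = 0.08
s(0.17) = 0.04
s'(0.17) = 0.16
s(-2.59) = -0.08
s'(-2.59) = -0.06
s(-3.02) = -0.05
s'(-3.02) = -0.04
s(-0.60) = -0.24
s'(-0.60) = 0.39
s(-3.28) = -0.05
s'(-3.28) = -0.03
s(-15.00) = 0.00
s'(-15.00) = 0.00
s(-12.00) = 0.00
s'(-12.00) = 0.00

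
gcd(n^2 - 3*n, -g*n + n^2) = n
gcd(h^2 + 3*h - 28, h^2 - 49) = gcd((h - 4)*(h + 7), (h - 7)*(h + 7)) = h + 7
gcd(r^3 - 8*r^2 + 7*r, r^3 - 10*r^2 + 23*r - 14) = r^2 - 8*r + 7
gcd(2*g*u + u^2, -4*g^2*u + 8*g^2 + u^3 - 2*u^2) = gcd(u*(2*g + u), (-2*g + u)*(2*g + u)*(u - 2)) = 2*g + u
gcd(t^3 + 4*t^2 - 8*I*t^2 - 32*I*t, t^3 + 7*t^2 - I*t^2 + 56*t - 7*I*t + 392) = t - 8*I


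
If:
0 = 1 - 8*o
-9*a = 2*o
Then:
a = -1/36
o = 1/8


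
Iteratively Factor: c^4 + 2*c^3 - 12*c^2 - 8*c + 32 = (c - 2)*(c^3 + 4*c^2 - 4*c - 16) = (c - 2)^2*(c^2 + 6*c + 8) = (c - 2)^2*(c + 4)*(c + 2)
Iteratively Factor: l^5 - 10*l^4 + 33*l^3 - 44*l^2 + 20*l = (l - 2)*(l^4 - 8*l^3 + 17*l^2 - 10*l) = (l - 2)*(l - 1)*(l^3 - 7*l^2 + 10*l) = l*(l - 2)*(l - 1)*(l^2 - 7*l + 10) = l*(l - 2)^2*(l - 1)*(l - 5)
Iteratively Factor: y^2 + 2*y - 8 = (y + 4)*(y - 2)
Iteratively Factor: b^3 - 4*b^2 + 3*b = (b - 3)*(b^2 - b) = (b - 3)*(b - 1)*(b)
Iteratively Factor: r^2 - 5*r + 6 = (r - 3)*(r - 2)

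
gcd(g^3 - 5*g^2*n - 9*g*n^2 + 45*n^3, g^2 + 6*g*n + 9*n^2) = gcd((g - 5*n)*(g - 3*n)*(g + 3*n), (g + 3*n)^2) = g + 3*n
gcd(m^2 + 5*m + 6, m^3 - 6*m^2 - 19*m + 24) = m + 3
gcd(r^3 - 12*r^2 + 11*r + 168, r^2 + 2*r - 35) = 1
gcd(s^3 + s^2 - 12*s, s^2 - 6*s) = s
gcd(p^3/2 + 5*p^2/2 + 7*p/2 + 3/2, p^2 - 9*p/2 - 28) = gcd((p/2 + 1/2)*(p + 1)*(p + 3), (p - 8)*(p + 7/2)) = 1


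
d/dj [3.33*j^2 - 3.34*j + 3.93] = 6.66*j - 3.34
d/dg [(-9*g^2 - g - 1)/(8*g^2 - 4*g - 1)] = (44*g^2 + 34*g - 3)/(64*g^4 - 64*g^3 + 8*g + 1)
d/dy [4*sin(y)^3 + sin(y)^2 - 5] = 2*(6*sin(y) + 1)*sin(y)*cos(y)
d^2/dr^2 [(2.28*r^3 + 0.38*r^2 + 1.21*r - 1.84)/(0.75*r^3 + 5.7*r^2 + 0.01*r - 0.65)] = (-19.0665*r^6 + 3.98115000000007*r^5 + 31.9374*r^4 - 27.802914*r^3 - 343.33542*r^2 + 26.66682*r - 13.297938)/(0.421875*r^9 + 9.61875*r^8 + 73.119375*r^7 + 184.352625*r^6 - 15.697575*r^5 - 63.38304*r^4 + 0.728326*r^3 + 7.224555*r^2 + 0.012675*r - 0.274625)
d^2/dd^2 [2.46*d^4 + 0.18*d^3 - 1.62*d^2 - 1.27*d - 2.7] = 29.52*d^2 + 1.08*d - 3.24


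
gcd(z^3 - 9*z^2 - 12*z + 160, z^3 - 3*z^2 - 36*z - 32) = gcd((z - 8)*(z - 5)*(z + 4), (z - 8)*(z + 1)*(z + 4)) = z^2 - 4*z - 32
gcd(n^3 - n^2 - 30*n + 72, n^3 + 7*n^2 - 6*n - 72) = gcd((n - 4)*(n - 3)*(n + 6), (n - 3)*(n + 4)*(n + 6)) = n^2 + 3*n - 18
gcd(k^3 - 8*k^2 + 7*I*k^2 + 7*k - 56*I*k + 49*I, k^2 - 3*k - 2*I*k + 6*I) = 1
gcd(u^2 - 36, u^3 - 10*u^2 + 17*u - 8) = 1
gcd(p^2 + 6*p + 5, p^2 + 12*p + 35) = p + 5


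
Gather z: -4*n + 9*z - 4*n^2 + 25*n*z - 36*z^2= -4*n^2 - 4*n - 36*z^2 + z*(25*n + 9)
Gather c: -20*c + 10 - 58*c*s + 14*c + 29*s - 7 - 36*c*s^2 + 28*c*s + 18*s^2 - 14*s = c*(-36*s^2 - 30*s - 6) + 18*s^2 + 15*s + 3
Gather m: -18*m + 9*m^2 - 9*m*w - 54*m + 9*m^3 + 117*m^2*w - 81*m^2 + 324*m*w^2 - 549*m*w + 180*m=9*m^3 + m^2*(117*w - 72) + m*(324*w^2 - 558*w + 108)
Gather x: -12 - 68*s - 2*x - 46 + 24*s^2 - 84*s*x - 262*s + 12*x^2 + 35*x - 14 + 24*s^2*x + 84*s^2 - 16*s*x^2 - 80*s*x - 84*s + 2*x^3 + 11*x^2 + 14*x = 108*s^2 - 414*s + 2*x^3 + x^2*(23 - 16*s) + x*(24*s^2 - 164*s + 47) - 72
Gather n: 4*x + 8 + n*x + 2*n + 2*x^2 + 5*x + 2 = n*(x + 2) + 2*x^2 + 9*x + 10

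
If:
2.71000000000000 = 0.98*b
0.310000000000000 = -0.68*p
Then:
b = 2.77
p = -0.46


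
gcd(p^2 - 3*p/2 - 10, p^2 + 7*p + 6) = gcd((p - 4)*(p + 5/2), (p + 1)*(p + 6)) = 1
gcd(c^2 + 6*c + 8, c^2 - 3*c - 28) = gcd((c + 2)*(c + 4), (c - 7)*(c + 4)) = c + 4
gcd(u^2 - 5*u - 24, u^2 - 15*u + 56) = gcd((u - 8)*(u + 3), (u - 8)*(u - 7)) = u - 8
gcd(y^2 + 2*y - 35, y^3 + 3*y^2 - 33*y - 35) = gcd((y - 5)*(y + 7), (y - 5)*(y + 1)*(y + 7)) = y^2 + 2*y - 35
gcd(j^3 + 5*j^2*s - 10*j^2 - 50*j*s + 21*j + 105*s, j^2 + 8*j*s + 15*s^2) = j + 5*s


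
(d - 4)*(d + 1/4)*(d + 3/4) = d^3 - 3*d^2 - 61*d/16 - 3/4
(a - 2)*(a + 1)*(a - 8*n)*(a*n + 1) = a^4*n - 8*a^3*n^2 - a^3*n + a^3 + 8*a^2*n^2 - 10*a^2*n - a^2 + 16*a*n^2 + 8*a*n - 2*a + 16*n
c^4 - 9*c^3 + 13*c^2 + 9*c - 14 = (c - 7)*(c - 2)*(c - 1)*(c + 1)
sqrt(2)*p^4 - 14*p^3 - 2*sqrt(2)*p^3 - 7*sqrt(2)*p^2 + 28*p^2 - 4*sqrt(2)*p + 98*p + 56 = (p - 4)*(p + 1)*(p - 7*sqrt(2))*(sqrt(2)*p + sqrt(2))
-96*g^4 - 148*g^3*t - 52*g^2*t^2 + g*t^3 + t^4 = (-8*g + t)*(g + t)*(2*g + t)*(6*g + t)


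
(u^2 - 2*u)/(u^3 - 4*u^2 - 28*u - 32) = u*(2 - u)/(-u^3 + 4*u^2 + 28*u + 32)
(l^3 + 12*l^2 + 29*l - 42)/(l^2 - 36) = (l^2 + 6*l - 7)/(l - 6)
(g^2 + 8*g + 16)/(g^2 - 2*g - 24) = (g + 4)/(g - 6)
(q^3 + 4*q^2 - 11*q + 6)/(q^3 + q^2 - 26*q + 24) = (q - 1)/(q - 4)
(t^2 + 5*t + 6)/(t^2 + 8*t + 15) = (t + 2)/(t + 5)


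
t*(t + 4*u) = t^2 + 4*t*u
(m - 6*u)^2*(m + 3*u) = m^3 - 9*m^2*u + 108*u^3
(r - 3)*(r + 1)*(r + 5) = r^3 + 3*r^2 - 13*r - 15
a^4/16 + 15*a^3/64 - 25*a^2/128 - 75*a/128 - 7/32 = (a/4 + 1/4)*(a/4 + 1)*(a - 7/4)*(a + 1/2)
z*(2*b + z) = 2*b*z + z^2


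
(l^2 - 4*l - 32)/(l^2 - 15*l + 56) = (l + 4)/(l - 7)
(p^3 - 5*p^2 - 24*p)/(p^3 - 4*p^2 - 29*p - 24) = p/(p + 1)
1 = 1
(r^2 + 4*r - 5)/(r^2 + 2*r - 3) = (r + 5)/(r + 3)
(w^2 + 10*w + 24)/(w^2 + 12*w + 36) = (w + 4)/(w + 6)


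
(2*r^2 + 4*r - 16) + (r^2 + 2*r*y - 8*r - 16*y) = 3*r^2 + 2*r*y - 4*r - 16*y - 16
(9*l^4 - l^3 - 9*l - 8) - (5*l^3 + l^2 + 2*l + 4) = 9*l^4 - 6*l^3 - l^2 - 11*l - 12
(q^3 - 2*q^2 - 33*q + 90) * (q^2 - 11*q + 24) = q^5 - 13*q^4 + 13*q^3 + 405*q^2 - 1782*q + 2160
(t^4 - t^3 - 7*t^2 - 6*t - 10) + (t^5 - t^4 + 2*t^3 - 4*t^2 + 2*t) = t^5 + t^3 - 11*t^2 - 4*t - 10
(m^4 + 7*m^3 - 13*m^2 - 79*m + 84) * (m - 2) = m^5 + 5*m^4 - 27*m^3 - 53*m^2 + 242*m - 168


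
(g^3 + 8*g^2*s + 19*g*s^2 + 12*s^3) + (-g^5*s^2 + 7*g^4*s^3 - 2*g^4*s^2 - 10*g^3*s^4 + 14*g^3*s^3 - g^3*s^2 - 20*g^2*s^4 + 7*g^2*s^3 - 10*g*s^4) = -g^5*s^2 + 7*g^4*s^3 - 2*g^4*s^2 - 10*g^3*s^4 + 14*g^3*s^3 - g^3*s^2 + g^3 - 20*g^2*s^4 + 7*g^2*s^3 + 8*g^2*s - 10*g*s^4 + 19*g*s^2 + 12*s^3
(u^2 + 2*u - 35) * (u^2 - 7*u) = u^4 - 5*u^3 - 49*u^2 + 245*u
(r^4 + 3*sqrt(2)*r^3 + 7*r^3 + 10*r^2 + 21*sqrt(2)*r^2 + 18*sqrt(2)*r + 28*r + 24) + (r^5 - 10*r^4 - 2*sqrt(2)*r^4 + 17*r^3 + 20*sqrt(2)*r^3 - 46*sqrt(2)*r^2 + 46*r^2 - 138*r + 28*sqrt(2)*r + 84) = r^5 - 9*r^4 - 2*sqrt(2)*r^4 + 24*r^3 + 23*sqrt(2)*r^3 - 25*sqrt(2)*r^2 + 56*r^2 - 110*r + 46*sqrt(2)*r + 108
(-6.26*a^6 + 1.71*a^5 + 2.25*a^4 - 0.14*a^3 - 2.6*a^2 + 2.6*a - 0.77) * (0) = 0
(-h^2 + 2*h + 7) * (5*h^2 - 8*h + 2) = -5*h^4 + 18*h^3 + 17*h^2 - 52*h + 14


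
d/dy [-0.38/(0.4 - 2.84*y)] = -1.0792/(2.84*y - 0.4)^2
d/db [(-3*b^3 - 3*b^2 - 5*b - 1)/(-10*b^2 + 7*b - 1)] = 2*(15*b^4 - 21*b^3 - 31*b^2 - 7*b + 6)/(100*b^4 - 140*b^3 + 69*b^2 - 14*b + 1)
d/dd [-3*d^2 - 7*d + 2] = -6*d - 7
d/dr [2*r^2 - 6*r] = 4*r - 6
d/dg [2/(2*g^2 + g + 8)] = 2*(-4*g - 1)/(2*g^2 + g + 8)^2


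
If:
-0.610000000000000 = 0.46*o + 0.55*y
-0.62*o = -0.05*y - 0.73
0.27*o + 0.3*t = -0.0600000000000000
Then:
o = 1.02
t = -1.12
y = -1.96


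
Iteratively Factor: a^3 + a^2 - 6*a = (a + 3)*(a^2 - 2*a) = (a - 2)*(a + 3)*(a)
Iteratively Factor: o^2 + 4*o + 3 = (o + 1)*(o + 3)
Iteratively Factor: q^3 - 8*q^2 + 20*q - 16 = (q - 2)*(q^2 - 6*q + 8) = (q - 2)^2*(q - 4)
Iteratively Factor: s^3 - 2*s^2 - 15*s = (s)*(s^2 - 2*s - 15) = s*(s - 5)*(s + 3)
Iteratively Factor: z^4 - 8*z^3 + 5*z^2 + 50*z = (z - 5)*(z^3 - 3*z^2 - 10*z) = (z - 5)*(z + 2)*(z^2 - 5*z) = (z - 5)^2*(z + 2)*(z)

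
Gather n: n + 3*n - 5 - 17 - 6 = 4*n - 28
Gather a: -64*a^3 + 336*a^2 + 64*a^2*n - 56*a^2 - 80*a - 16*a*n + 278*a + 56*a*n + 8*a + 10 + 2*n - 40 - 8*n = -64*a^3 + a^2*(64*n + 280) + a*(40*n + 206) - 6*n - 30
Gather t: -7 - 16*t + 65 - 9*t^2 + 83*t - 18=-9*t^2 + 67*t + 40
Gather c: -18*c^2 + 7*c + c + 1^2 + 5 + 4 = -18*c^2 + 8*c + 10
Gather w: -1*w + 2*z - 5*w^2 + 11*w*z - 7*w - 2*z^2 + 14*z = -5*w^2 + w*(11*z - 8) - 2*z^2 + 16*z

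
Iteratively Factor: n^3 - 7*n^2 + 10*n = (n - 2)*(n^2 - 5*n) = (n - 5)*(n - 2)*(n)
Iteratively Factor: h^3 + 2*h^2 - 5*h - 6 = (h + 1)*(h^2 + h - 6) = (h - 2)*(h + 1)*(h + 3)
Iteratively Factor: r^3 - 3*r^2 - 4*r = (r + 1)*(r^2 - 4*r) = (r - 4)*(r + 1)*(r)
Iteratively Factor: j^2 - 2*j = (j - 2)*(j)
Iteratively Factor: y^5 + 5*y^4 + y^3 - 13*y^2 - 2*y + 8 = (y + 4)*(y^4 + y^3 - 3*y^2 - y + 2) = (y + 1)*(y + 4)*(y^3 - 3*y + 2) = (y - 1)*(y + 1)*(y + 4)*(y^2 + y - 2) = (y - 1)^2*(y + 1)*(y + 4)*(y + 2)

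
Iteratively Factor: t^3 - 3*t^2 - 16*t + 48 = (t - 4)*(t^2 + t - 12) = (t - 4)*(t - 3)*(t + 4)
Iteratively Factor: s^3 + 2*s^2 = (s)*(s^2 + 2*s) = s*(s + 2)*(s)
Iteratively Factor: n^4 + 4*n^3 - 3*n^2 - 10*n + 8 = (n + 2)*(n^3 + 2*n^2 - 7*n + 4) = (n - 1)*(n + 2)*(n^2 + 3*n - 4) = (n - 1)*(n + 2)*(n + 4)*(n - 1)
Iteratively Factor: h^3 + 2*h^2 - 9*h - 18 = (h + 3)*(h^2 - h - 6) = (h - 3)*(h + 3)*(h + 2)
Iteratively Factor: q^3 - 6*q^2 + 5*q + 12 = (q - 3)*(q^2 - 3*q - 4) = (q - 4)*(q - 3)*(q + 1)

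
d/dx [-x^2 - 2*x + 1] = -2*x - 2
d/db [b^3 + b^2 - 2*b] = 3*b^2 + 2*b - 2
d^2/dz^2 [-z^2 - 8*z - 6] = -2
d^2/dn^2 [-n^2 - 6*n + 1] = -2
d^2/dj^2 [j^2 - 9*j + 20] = 2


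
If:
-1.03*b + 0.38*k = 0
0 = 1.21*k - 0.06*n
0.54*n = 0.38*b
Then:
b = 0.00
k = 0.00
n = 0.00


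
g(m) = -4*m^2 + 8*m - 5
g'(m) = 8 - 8*m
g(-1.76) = -31.47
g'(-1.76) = 22.08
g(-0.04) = -5.33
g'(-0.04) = 8.32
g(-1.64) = -28.88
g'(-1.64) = 21.12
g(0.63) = -1.55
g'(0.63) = 2.96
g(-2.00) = -37.00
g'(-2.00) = 24.00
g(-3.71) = -89.74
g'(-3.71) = 37.68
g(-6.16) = -206.06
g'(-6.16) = 57.28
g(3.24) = -21.07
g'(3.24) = -17.92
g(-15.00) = -1025.00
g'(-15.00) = 128.00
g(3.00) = -17.00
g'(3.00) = -16.00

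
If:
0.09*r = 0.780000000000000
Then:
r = 8.67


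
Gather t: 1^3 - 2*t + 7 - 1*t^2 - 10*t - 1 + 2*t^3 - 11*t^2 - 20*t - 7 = 2*t^3 - 12*t^2 - 32*t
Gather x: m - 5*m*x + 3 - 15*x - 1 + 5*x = m + x*(-5*m - 10) + 2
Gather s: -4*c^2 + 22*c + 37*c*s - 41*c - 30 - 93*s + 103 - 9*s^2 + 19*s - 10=-4*c^2 - 19*c - 9*s^2 + s*(37*c - 74) + 63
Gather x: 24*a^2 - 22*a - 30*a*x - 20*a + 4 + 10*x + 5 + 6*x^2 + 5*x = 24*a^2 - 42*a + 6*x^2 + x*(15 - 30*a) + 9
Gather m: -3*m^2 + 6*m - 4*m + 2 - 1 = -3*m^2 + 2*m + 1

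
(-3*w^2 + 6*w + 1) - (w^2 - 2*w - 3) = -4*w^2 + 8*w + 4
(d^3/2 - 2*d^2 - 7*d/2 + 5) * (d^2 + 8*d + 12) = d^5/2 + 2*d^4 - 27*d^3/2 - 47*d^2 - 2*d + 60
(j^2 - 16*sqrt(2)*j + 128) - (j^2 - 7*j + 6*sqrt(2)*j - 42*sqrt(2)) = -22*sqrt(2)*j + 7*j + 42*sqrt(2) + 128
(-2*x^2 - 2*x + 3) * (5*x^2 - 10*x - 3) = -10*x^4 + 10*x^3 + 41*x^2 - 24*x - 9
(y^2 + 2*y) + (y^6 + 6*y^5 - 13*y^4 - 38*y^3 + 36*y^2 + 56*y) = y^6 + 6*y^5 - 13*y^4 - 38*y^3 + 37*y^2 + 58*y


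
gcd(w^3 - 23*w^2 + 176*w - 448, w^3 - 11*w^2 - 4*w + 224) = w^2 - 15*w + 56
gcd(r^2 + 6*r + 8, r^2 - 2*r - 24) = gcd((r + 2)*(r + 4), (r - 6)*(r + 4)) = r + 4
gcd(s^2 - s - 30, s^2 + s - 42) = s - 6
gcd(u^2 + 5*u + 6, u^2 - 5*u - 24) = u + 3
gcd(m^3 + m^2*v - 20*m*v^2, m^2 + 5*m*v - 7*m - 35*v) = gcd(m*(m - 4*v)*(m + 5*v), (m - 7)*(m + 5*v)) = m + 5*v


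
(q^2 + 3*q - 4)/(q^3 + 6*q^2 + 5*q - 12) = 1/(q + 3)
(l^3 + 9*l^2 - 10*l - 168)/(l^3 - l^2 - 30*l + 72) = (l + 7)/(l - 3)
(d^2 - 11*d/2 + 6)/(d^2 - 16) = (d - 3/2)/(d + 4)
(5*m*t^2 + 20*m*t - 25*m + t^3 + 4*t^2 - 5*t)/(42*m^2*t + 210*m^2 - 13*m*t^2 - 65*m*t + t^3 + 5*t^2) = (5*m*t - 5*m + t^2 - t)/(42*m^2 - 13*m*t + t^2)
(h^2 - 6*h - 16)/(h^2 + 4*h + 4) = (h - 8)/(h + 2)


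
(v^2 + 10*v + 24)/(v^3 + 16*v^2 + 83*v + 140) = (v + 6)/(v^2 + 12*v + 35)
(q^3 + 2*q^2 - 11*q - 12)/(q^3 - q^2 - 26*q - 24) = (q - 3)/(q - 6)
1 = 1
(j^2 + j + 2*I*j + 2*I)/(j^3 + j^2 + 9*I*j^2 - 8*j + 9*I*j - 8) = (j + 2*I)/(j^2 + 9*I*j - 8)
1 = 1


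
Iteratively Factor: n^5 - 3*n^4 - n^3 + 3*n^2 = (n)*(n^4 - 3*n^3 - n^2 + 3*n) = n*(n - 1)*(n^3 - 2*n^2 - 3*n) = n*(n - 1)*(n + 1)*(n^2 - 3*n) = n^2*(n - 1)*(n + 1)*(n - 3)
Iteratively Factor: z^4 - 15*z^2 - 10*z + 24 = (z - 4)*(z^3 + 4*z^2 + z - 6) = (z - 4)*(z + 2)*(z^2 + 2*z - 3) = (z - 4)*(z - 1)*(z + 2)*(z + 3)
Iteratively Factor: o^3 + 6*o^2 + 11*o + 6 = (o + 2)*(o^2 + 4*o + 3) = (o + 1)*(o + 2)*(o + 3)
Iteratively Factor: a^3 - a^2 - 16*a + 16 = (a - 1)*(a^2 - 16) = (a - 4)*(a - 1)*(a + 4)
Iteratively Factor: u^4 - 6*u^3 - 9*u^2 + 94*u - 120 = (u - 3)*(u^3 - 3*u^2 - 18*u + 40) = (u - 3)*(u - 2)*(u^2 - u - 20) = (u - 5)*(u - 3)*(u - 2)*(u + 4)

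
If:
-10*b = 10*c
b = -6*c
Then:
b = 0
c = 0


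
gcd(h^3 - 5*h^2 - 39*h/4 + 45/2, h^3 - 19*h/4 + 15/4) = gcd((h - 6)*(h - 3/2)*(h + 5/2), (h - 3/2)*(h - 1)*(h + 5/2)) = h^2 + h - 15/4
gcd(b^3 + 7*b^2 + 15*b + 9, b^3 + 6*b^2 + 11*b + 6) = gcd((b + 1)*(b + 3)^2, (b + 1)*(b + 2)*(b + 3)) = b^2 + 4*b + 3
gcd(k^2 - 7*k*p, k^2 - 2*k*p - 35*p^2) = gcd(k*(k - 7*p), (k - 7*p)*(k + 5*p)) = -k + 7*p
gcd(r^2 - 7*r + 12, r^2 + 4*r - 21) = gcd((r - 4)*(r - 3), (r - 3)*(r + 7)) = r - 3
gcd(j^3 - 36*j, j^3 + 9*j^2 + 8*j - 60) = j + 6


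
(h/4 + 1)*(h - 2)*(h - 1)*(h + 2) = h^4/4 + 3*h^3/4 - 2*h^2 - 3*h + 4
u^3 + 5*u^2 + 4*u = u*(u + 1)*(u + 4)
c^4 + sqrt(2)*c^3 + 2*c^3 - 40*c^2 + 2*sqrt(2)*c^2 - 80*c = c*(c + 2)*(c - 4*sqrt(2))*(c + 5*sqrt(2))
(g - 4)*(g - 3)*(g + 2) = g^3 - 5*g^2 - 2*g + 24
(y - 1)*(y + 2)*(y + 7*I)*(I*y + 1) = I*y^4 - 6*y^3 + I*y^3 - 6*y^2 + 5*I*y^2 + 12*y + 7*I*y - 14*I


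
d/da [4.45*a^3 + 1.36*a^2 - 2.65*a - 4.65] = 13.35*a^2 + 2.72*a - 2.65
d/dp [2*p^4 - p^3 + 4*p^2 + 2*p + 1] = 8*p^3 - 3*p^2 + 8*p + 2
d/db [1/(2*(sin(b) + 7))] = -cos(b)/(2*(sin(b) + 7)^2)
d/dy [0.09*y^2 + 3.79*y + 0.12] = 0.18*y + 3.79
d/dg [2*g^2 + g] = 4*g + 1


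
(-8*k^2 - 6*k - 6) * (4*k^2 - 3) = -32*k^4 - 24*k^3 + 18*k + 18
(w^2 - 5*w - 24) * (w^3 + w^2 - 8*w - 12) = w^5 - 4*w^4 - 37*w^3 + 4*w^2 + 252*w + 288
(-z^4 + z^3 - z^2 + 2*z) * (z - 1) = -z^5 + 2*z^4 - 2*z^3 + 3*z^2 - 2*z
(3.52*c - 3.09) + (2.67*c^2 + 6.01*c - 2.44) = 2.67*c^2 + 9.53*c - 5.53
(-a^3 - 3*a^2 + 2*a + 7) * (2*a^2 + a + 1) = -2*a^5 - 7*a^4 + 13*a^2 + 9*a + 7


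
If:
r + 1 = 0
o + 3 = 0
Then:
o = -3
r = -1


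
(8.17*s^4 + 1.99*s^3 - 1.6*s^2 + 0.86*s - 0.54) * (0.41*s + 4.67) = 3.3497*s^5 + 38.9698*s^4 + 8.6373*s^3 - 7.1194*s^2 + 3.7948*s - 2.5218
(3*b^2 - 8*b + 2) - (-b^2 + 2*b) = 4*b^2 - 10*b + 2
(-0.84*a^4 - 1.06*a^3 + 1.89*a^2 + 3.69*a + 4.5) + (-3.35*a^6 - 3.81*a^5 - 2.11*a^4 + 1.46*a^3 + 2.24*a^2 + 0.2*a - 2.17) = -3.35*a^6 - 3.81*a^5 - 2.95*a^4 + 0.4*a^3 + 4.13*a^2 + 3.89*a + 2.33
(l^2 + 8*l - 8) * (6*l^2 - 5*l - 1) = 6*l^4 + 43*l^3 - 89*l^2 + 32*l + 8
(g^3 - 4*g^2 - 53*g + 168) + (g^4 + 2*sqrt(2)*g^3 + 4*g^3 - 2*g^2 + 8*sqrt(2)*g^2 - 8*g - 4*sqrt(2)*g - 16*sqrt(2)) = g^4 + 2*sqrt(2)*g^3 + 5*g^3 - 6*g^2 + 8*sqrt(2)*g^2 - 61*g - 4*sqrt(2)*g - 16*sqrt(2) + 168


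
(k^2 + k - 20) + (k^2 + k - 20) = 2*k^2 + 2*k - 40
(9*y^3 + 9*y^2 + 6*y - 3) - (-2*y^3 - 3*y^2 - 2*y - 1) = 11*y^3 + 12*y^2 + 8*y - 2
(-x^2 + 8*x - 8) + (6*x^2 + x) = 5*x^2 + 9*x - 8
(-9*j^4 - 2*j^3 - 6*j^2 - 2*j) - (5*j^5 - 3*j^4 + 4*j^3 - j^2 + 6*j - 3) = -5*j^5 - 6*j^4 - 6*j^3 - 5*j^2 - 8*j + 3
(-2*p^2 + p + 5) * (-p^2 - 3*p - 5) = 2*p^4 + 5*p^3 + 2*p^2 - 20*p - 25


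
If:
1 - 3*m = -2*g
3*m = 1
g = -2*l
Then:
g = 0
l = 0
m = 1/3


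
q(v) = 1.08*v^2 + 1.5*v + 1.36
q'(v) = 2.16*v + 1.5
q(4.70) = 32.27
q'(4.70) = 11.65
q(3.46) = 19.48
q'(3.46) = 8.97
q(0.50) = 2.38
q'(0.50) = 2.58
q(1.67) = 6.88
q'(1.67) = 5.11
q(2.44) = 11.45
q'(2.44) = 6.77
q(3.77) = 22.36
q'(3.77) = 9.64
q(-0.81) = 0.85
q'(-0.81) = -0.25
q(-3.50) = 9.34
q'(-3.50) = -6.06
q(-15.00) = 221.86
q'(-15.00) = -30.90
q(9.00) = 102.34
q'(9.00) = 20.94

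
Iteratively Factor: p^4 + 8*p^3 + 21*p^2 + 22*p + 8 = (p + 1)*(p^3 + 7*p^2 + 14*p + 8) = (p + 1)*(p + 4)*(p^2 + 3*p + 2) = (p + 1)^2*(p + 4)*(p + 2)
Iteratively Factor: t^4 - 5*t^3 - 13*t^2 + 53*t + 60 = (t - 4)*(t^3 - t^2 - 17*t - 15) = (t - 4)*(t + 3)*(t^2 - 4*t - 5) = (t - 4)*(t + 1)*(t + 3)*(t - 5)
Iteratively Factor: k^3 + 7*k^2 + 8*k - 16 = (k - 1)*(k^2 + 8*k + 16) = (k - 1)*(k + 4)*(k + 4)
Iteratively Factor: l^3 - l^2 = (l - 1)*(l^2) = l*(l - 1)*(l)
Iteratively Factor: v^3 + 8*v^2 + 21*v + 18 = (v + 3)*(v^2 + 5*v + 6) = (v + 2)*(v + 3)*(v + 3)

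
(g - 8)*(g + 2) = g^2 - 6*g - 16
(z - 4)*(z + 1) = z^2 - 3*z - 4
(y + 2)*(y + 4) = y^2 + 6*y + 8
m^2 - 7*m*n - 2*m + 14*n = (m - 2)*(m - 7*n)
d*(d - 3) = d^2 - 3*d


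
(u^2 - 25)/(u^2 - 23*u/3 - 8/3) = 3*(25 - u^2)/(-3*u^2 + 23*u + 8)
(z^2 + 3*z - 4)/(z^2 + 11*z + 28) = (z - 1)/(z + 7)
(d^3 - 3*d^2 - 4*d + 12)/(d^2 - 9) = (d^2 - 4)/(d + 3)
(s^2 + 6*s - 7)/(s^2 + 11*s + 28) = (s - 1)/(s + 4)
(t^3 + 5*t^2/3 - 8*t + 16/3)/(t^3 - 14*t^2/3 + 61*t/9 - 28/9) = 3*(t + 4)/(3*t - 7)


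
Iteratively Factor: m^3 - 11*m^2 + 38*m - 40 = (m - 4)*(m^2 - 7*m + 10) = (m - 4)*(m - 2)*(m - 5)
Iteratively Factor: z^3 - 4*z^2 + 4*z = (z - 2)*(z^2 - 2*z) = (z - 2)^2*(z)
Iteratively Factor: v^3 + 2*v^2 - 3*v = (v)*(v^2 + 2*v - 3) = v*(v + 3)*(v - 1)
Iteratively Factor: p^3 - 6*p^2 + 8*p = (p)*(p^2 - 6*p + 8) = p*(p - 2)*(p - 4)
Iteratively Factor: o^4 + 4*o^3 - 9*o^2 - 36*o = (o - 3)*(o^3 + 7*o^2 + 12*o) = (o - 3)*(o + 3)*(o^2 + 4*o) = o*(o - 3)*(o + 3)*(o + 4)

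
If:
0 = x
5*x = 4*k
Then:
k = 0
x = 0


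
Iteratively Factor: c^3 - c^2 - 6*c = (c)*(c^2 - c - 6) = c*(c + 2)*(c - 3)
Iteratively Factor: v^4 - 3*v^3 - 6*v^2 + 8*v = (v)*(v^3 - 3*v^2 - 6*v + 8) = v*(v - 4)*(v^2 + v - 2) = v*(v - 4)*(v + 2)*(v - 1)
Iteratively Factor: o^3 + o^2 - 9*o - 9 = (o - 3)*(o^2 + 4*o + 3) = (o - 3)*(o + 3)*(o + 1)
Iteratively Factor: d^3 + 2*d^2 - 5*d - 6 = (d + 3)*(d^2 - d - 2) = (d - 2)*(d + 3)*(d + 1)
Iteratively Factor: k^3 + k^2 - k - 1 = (k + 1)*(k^2 - 1) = (k - 1)*(k + 1)*(k + 1)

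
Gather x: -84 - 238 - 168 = -490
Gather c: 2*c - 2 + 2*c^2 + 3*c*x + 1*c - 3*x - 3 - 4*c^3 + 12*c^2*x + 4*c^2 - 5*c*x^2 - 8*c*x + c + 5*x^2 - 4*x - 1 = -4*c^3 + c^2*(12*x + 6) + c*(-5*x^2 - 5*x + 4) + 5*x^2 - 7*x - 6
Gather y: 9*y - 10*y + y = 0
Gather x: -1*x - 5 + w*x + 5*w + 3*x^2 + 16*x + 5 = 5*w + 3*x^2 + x*(w + 15)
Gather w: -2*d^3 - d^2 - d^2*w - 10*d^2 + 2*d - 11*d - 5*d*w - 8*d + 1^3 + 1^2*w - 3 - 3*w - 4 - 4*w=-2*d^3 - 11*d^2 - 17*d + w*(-d^2 - 5*d - 6) - 6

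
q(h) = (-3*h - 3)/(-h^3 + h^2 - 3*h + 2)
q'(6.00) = -0.04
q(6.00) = 0.11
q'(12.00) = 0.00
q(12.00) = 0.02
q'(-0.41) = -1.50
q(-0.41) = -0.51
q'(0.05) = -4.29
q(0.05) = -1.70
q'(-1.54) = -0.10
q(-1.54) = 0.13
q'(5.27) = -0.06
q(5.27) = 0.14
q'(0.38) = -15.43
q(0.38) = -4.36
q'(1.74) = -1.82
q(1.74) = 1.51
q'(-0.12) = -2.80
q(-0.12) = -1.11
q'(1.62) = -2.31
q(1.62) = 1.75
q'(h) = (-3*h - 3)*(3*h^2 - 2*h + 3)/(-h^3 + h^2 - 3*h + 2)^2 - 3/(-h^3 + h^2 - 3*h + 2) = 3*(h^3 - h^2 + 3*h - (h + 1)*(3*h^2 - 2*h + 3) - 2)/(h^3 - h^2 + 3*h - 2)^2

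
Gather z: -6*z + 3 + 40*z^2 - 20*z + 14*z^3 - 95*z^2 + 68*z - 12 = 14*z^3 - 55*z^2 + 42*z - 9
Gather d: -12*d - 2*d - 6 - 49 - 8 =-14*d - 63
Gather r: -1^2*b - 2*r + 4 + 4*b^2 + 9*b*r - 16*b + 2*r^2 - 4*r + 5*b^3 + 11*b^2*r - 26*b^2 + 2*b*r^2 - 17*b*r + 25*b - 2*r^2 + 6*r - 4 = 5*b^3 - 22*b^2 + 2*b*r^2 + 8*b + r*(11*b^2 - 8*b)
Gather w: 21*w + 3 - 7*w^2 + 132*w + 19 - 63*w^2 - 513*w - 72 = -70*w^2 - 360*w - 50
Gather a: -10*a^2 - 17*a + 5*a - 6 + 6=-10*a^2 - 12*a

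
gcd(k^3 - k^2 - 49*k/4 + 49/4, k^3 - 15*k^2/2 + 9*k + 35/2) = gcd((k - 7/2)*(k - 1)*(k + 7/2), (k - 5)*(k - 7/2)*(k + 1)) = k - 7/2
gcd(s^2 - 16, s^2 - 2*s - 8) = s - 4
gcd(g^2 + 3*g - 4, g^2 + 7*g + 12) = g + 4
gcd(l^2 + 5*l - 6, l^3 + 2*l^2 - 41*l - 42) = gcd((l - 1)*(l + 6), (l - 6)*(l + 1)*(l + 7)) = 1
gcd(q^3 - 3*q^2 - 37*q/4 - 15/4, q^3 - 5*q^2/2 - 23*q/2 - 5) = q^2 - 9*q/2 - 5/2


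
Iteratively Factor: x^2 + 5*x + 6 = (x + 3)*(x + 2)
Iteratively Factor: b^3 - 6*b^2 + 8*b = (b)*(b^2 - 6*b + 8) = b*(b - 4)*(b - 2)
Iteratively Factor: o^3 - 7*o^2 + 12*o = (o - 3)*(o^2 - 4*o) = (o - 4)*(o - 3)*(o)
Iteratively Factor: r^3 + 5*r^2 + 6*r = (r + 2)*(r^2 + 3*r) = r*(r + 2)*(r + 3)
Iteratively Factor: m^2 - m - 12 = (m - 4)*(m + 3)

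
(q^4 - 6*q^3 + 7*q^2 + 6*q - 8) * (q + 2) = q^5 - 4*q^4 - 5*q^3 + 20*q^2 + 4*q - 16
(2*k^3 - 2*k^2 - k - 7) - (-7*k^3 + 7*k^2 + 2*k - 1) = 9*k^3 - 9*k^2 - 3*k - 6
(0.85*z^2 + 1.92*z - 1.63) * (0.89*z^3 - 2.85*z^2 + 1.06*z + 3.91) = 0.7565*z^5 - 0.7137*z^4 - 6.0217*z^3 + 10.0042*z^2 + 5.7794*z - 6.3733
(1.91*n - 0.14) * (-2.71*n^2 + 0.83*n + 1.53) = -5.1761*n^3 + 1.9647*n^2 + 2.8061*n - 0.2142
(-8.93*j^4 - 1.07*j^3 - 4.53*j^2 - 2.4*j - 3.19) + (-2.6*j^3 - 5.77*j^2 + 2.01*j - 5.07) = -8.93*j^4 - 3.67*j^3 - 10.3*j^2 - 0.39*j - 8.26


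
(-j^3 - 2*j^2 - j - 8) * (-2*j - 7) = 2*j^4 + 11*j^3 + 16*j^2 + 23*j + 56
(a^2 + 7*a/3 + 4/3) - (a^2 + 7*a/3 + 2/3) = 2/3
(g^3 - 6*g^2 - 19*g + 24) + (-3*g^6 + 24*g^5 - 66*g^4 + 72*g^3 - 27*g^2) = -3*g^6 + 24*g^5 - 66*g^4 + 73*g^3 - 33*g^2 - 19*g + 24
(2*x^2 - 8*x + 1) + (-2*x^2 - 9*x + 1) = 2 - 17*x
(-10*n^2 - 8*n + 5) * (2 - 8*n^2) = 80*n^4 + 64*n^3 - 60*n^2 - 16*n + 10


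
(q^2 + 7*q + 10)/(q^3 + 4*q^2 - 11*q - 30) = 1/(q - 3)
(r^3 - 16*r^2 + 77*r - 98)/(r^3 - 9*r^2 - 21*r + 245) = (r - 2)/(r + 5)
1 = 1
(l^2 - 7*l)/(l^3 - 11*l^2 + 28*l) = 1/(l - 4)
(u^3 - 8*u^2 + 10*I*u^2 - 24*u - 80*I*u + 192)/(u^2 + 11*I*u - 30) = (u^2 + 4*u*(-2 + I) - 32*I)/(u + 5*I)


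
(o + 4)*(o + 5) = o^2 + 9*o + 20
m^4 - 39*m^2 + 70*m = m*(m - 5)*(m - 2)*(m + 7)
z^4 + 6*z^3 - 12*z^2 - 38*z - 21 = (z - 3)*(z + 1)^2*(z + 7)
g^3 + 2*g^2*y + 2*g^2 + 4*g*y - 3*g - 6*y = (g - 1)*(g + 3)*(g + 2*y)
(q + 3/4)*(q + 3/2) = q^2 + 9*q/4 + 9/8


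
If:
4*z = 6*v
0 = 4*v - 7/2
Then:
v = 7/8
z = 21/16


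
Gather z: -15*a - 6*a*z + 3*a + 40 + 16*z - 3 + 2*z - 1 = -12*a + z*(18 - 6*a) + 36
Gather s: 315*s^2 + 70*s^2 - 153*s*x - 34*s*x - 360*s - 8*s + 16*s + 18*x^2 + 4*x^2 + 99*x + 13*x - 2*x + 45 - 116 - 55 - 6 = 385*s^2 + s*(-187*x - 352) + 22*x^2 + 110*x - 132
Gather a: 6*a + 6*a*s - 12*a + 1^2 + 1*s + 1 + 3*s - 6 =a*(6*s - 6) + 4*s - 4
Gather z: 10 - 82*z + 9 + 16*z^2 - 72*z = 16*z^2 - 154*z + 19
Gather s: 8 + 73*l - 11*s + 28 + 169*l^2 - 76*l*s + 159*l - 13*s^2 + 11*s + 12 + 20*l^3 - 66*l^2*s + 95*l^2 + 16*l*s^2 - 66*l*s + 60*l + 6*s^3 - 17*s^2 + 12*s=20*l^3 + 264*l^2 + 292*l + 6*s^3 + s^2*(16*l - 30) + s*(-66*l^2 - 142*l + 12) + 48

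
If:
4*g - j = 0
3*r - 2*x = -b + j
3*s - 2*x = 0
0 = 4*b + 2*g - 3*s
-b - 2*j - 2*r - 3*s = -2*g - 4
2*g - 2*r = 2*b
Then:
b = -4/17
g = 8/17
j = 32/17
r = 12/17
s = 0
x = 0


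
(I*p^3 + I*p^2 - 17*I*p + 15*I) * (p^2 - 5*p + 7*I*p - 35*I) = I*p^5 - 7*p^4 - 4*I*p^4 + 28*p^3 - 22*I*p^3 + 154*p^2 + 100*I*p^2 - 700*p - 75*I*p + 525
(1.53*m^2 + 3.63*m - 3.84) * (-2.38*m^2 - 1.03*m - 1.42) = -3.6414*m^4 - 10.2153*m^3 + 3.2277*m^2 - 1.1994*m + 5.4528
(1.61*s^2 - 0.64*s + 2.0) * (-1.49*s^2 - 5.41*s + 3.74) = -2.3989*s^4 - 7.7565*s^3 + 6.5038*s^2 - 13.2136*s + 7.48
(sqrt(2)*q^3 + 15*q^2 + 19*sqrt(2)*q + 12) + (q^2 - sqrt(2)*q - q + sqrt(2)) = sqrt(2)*q^3 + 16*q^2 - q + 18*sqrt(2)*q + sqrt(2) + 12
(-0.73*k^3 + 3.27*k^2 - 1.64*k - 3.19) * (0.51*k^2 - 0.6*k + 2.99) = -0.3723*k^5 + 2.1057*k^4 - 4.9811*k^3 + 9.1344*k^2 - 2.9896*k - 9.5381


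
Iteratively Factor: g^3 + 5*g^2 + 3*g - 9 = (g - 1)*(g^2 + 6*g + 9) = (g - 1)*(g + 3)*(g + 3)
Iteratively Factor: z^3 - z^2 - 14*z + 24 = (z - 2)*(z^2 + z - 12) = (z - 2)*(z + 4)*(z - 3)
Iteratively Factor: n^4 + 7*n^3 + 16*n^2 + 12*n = (n)*(n^3 + 7*n^2 + 16*n + 12) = n*(n + 2)*(n^2 + 5*n + 6) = n*(n + 2)^2*(n + 3)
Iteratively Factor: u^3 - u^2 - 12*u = (u - 4)*(u^2 + 3*u) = u*(u - 4)*(u + 3)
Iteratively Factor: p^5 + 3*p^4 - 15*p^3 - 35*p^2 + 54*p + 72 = (p - 2)*(p^4 + 5*p^3 - 5*p^2 - 45*p - 36) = (p - 3)*(p - 2)*(p^3 + 8*p^2 + 19*p + 12) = (p - 3)*(p - 2)*(p + 4)*(p^2 + 4*p + 3) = (p - 3)*(p - 2)*(p + 3)*(p + 4)*(p + 1)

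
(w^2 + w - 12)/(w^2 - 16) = (w - 3)/(w - 4)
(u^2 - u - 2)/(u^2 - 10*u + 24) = (u^2 - u - 2)/(u^2 - 10*u + 24)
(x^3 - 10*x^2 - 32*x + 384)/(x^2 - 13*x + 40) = (x^2 - 2*x - 48)/(x - 5)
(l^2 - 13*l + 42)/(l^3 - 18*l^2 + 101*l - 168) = (l - 6)/(l^2 - 11*l + 24)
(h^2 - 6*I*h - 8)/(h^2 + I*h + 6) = (h - 4*I)/(h + 3*I)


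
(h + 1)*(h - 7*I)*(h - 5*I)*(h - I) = h^4 + h^3 - 13*I*h^3 - 47*h^2 - 13*I*h^2 - 47*h + 35*I*h + 35*I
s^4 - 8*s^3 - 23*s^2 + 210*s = s*(s - 7)*(s - 6)*(s + 5)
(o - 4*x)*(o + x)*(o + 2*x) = o^3 - o^2*x - 10*o*x^2 - 8*x^3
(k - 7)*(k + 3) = k^2 - 4*k - 21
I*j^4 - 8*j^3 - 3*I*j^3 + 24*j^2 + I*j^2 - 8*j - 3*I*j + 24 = (j - 3)*(j + I)*(j + 8*I)*(I*j + 1)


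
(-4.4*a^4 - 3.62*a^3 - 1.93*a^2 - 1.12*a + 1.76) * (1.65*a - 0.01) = -7.26*a^5 - 5.929*a^4 - 3.1483*a^3 - 1.8287*a^2 + 2.9152*a - 0.0176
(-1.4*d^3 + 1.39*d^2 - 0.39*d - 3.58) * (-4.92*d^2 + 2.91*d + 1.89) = 6.888*d^5 - 10.9128*d^4 + 3.3177*d^3 + 19.1058*d^2 - 11.1549*d - 6.7662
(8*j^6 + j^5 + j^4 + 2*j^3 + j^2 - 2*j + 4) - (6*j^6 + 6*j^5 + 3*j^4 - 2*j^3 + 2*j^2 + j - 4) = 2*j^6 - 5*j^5 - 2*j^4 + 4*j^3 - j^2 - 3*j + 8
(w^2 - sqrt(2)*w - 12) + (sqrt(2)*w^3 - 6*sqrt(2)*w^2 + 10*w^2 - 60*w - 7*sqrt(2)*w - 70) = sqrt(2)*w^3 - 6*sqrt(2)*w^2 + 11*w^2 - 60*w - 8*sqrt(2)*w - 82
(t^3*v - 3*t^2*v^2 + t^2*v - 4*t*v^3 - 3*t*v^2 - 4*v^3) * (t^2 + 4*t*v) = t^5*v + t^4*v^2 + t^4*v - 16*t^3*v^3 + t^3*v^2 - 16*t^2*v^4 - 16*t^2*v^3 - 16*t*v^4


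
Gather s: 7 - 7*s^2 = 7 - 7*s^2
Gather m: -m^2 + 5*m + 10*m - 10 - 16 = -m^2 + 15*m - 26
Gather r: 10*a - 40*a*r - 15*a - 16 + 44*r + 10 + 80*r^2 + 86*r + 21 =-5*a + 80*r^2 + r*(130 - 40*a) + 15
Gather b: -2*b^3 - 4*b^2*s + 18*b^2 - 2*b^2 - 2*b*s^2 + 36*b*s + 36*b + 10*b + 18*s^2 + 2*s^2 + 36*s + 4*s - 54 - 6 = -2*b^3 + b^2*(16 - 4*s) + b*(-2*s^2 + 36*s + 46) + 20*s^2 + 40*s - 60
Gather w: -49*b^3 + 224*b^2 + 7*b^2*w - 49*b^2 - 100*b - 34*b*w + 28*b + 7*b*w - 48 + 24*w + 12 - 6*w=-49*b^3 + 175*b^2 - 72*b + w*(7*b^2 - 27*b + 18) - 36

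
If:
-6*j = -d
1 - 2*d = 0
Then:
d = 1/2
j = 1/12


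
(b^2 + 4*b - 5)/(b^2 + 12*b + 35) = (b - 1)/(b + 7)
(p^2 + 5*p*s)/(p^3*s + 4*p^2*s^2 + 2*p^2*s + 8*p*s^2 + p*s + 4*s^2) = p*(p + 5*s)/(s*(p^3 + 4*p^2*s + 2*p^2 + 8*p*s + p + 4*s))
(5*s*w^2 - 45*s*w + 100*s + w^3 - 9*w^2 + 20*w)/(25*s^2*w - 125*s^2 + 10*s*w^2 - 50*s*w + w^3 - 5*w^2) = (w - 4)/(5*s + w)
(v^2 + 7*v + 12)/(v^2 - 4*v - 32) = (v + 3)/(v - 8)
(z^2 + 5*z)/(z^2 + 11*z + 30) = z/(z + 6)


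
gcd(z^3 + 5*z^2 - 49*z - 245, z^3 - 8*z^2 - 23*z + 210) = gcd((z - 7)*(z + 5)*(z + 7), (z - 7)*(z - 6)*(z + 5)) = z^2 - 2*z - 35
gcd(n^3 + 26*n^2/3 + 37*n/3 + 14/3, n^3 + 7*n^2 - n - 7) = n^2 + 8*n + 7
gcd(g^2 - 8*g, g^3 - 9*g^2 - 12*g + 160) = g - 8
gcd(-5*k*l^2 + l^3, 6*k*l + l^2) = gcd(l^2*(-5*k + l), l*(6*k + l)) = l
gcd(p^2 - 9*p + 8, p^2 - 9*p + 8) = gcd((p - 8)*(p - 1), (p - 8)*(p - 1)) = p^2 - 9*p + 8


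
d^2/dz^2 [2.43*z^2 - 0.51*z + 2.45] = 4.86000000000000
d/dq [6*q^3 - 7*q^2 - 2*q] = 18*q^2 - 14*q - 2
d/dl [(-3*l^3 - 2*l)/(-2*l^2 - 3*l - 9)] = (6*l^4 + 18*l^3 + 77*l^2 + 18)/(4*l^4 + 12*l^3 + 45*l^2 + 54*l + 81)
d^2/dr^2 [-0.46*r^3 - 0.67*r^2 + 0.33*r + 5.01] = -2.76*r - 1.34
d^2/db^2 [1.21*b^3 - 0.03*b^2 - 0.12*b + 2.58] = 7.26*b - 0.06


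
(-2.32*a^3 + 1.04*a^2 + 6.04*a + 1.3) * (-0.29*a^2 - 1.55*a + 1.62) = 0.6728*a^5 + 3.2944*a^4 - 7.122*a^3 - 8.0542*a^2 + 7.7698*a + 2.106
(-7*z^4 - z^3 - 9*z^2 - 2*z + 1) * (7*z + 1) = -49*z^5 - 14*z^4 - 64*z^3 - 23*z^2 + 5*z + 1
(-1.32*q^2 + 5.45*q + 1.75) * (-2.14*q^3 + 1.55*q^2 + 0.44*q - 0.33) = 2.8248*q^5 - 13.709*q^4 + 4.1217*q^3 + 5.5461*q^2 - 1.0285*q - 0.5775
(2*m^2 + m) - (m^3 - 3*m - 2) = -m^3 + 2*m^2 + 4*m + 2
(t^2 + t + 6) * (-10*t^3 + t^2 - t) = -10*t^5 - 9*t^4 - 60*t^3 + 5*t^2 - 6*t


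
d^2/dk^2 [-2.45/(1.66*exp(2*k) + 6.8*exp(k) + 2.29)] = (-2.45*(3.32*exp(k) + 6.8)*(6.64*exp(k) + 13.6)*exp(k) + (16.268*exp(k) + 16.66)*(1.66*exp(2*k) + 6.8*exp(k) + 2.29))*exp(k)/(1.66*exp(2*k) + 6.8*exp(k) + 2.29)^3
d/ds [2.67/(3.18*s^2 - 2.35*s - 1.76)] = (6.2745 - 16.9812*s)/(-3.18*s^2 + 2.35*s + 1.76)^2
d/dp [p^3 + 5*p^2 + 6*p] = 3*p^2 + 10*p + 6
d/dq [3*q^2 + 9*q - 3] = 6*q + 9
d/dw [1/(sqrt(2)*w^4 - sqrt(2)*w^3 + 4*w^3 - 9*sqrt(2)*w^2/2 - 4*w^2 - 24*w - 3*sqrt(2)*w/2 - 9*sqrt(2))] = 2*(-8*sqrt(2)*w^3 - 24*w^2 + 6*sqrt(2)*w^2 + 16*w + 18*sqrt(2)*w + 3*sqrt(2) + 48)/(-2*sqrt(2)*w^4 - 8*w^3 + 2*sqrt(2)*w^3 + 8*w^2 + 9*sqrt(2)*w^2 + 3*sqrt(2)*w + 48*w + 18*sqrt(2))^2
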